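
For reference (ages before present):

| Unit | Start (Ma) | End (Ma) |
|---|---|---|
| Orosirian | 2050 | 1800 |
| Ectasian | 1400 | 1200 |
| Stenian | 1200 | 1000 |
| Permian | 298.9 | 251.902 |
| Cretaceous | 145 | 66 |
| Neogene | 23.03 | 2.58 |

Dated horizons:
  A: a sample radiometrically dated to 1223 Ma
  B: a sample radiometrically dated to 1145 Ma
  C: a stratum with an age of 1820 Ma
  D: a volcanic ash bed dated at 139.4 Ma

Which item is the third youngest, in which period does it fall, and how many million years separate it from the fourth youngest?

Smaller Ma means younger, so youngest first: D 139.4 < B 1145 < A 1223 < C 1820.
Counting 3 along gives A (1223 Ma); the excerpt puts that inside the Ectasian, 1400–1200 Ma.
Next in line is C (1820 Ma), and 1820 − 1223 = 597 Myr.

A, in the Ectasian; 597 million years to C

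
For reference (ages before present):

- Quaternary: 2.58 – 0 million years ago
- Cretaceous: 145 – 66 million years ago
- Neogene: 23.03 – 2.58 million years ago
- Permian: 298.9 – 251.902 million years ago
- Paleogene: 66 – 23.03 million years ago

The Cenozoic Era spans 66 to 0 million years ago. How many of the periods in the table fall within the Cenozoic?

Periods inside 66–0 Ma: Paleogene, Neogene, Quaternary — 3 in total.

3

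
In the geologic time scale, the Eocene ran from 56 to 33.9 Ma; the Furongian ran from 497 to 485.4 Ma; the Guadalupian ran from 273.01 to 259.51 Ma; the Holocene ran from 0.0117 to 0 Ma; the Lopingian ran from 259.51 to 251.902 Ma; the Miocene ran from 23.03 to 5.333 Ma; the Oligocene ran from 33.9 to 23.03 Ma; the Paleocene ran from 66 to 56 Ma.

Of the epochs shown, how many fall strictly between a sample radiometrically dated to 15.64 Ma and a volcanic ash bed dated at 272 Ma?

272 Ma sits inside the Guadalupian (273.01–259.51) and 15.64 Ma inside the Miocene (23.03–5.333); neither of those is wholly between the two dates.
The listed epochs lying completely between them are Lopingian, Paleocene, Eocene, Oligocene — 4 in all.

4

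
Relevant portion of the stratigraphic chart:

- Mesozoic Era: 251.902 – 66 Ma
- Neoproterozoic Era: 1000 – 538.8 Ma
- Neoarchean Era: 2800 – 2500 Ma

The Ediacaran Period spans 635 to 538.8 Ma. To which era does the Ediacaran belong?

Neoproterozoic

The Ediacaran (635–538.8 Ma) lies entirely within 1000–538.8 Ma, the Neoproterozoic Era.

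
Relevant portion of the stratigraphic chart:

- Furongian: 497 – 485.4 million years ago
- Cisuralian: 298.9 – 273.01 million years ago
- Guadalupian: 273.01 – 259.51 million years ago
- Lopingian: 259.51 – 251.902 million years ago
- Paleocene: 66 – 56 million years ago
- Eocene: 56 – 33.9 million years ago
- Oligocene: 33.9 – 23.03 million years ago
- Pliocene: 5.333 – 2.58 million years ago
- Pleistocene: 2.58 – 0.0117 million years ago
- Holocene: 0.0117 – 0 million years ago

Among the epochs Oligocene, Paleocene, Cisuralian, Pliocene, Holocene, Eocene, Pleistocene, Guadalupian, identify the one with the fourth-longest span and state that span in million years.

Oligocene, 10.87 million years

Durations: Oligocene 10.87; Paleocene 10; Cisuralian 25.89; Pliocene 2.753; Holocene 0.0117; Eocene 22.1; Pleistocene 2.5683; Guadalupian 13.5 Myr.
Sorted longest-first: Cisuralian (25.89), Eocene (22.1), Guadalupian (13.5), Oligocene (10.87), Paleocene (10), Pliocene (2.753), Pleistocene (2.5683), Holocene (0.0117).
The fourth longest is Oligocene at 10.87 Myr.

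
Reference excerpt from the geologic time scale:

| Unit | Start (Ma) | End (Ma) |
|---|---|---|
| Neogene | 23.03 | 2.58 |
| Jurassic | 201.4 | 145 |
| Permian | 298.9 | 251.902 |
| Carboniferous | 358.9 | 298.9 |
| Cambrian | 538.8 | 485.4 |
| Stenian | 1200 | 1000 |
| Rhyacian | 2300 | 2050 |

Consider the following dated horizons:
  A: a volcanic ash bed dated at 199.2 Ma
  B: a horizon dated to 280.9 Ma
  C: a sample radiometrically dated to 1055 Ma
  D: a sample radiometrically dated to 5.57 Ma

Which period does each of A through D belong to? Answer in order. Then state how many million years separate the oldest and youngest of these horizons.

A — Jurassic; B — Permian; C — Stenian; D — Neogene; span 1049.43 million years

A: 199.2 Ma lies in 201.4–145 Ma, so Jurassic.
B: 280.9 Ma lies in 298.9–251.902 Ma, so Permian.
C: 1055 Ma lies in 1200–1000 Ma, so Stenian.
D: 5.57 Ma lies in 23.03–2.58 Ma, so Neogene.
Oldest = 1055 Ma, youngest = 5.57 Ma → span 1049.43 Myr.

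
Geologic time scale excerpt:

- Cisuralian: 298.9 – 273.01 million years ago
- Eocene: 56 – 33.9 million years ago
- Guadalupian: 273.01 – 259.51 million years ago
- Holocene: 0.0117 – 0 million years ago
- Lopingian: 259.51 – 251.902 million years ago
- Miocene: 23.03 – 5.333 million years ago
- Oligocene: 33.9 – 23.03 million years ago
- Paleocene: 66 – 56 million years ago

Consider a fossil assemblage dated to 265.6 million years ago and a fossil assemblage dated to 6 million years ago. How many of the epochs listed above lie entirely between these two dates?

4

The older date is 265.6 Ma and the younger is 6 Ma.
Epochs with start < 265.6 and end > 6 Ma: Lopingian (259.51–251.902), Paleocene (66–56), Eocene (56–33.9), Oligocene (33.9–23.03).
That is 4 complete epochs.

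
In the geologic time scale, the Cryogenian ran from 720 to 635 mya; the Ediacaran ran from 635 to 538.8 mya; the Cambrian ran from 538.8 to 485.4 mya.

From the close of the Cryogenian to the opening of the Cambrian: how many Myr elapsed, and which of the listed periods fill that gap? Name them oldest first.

End of Cryogenian = 635 Ma; start of Cambrian = 538.8 Ma.
Gap = 635 − 538.8 = 96.2 Myr.
Periods wholly inside 635–538.8 Ma: Ediacaran (635–538.8).

96.2 million years; Ediacaran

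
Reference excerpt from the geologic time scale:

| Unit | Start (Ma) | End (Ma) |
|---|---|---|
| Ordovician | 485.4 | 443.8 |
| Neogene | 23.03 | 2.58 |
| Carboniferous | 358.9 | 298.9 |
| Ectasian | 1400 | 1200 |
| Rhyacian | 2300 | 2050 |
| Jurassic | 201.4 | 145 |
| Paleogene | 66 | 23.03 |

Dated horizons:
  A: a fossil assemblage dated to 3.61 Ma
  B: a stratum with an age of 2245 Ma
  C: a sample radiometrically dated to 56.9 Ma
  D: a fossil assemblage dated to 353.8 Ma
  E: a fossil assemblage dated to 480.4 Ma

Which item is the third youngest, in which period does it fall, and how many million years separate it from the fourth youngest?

Smaller Ma means younger, so youngest first: A 3.61 < C 56.9 < D 353.8 < E 480.4 < B 2245.
Counting 3 along gives D (353.8 Ma); the excerpt puts that inside the Carboniferous, 358.9–298.9 Ma.
Next in line is E (480.4 Ma), and 480.4 − 353.8 = 126.6 Myr.

D, in the Carboniferous; 126.6 million years to E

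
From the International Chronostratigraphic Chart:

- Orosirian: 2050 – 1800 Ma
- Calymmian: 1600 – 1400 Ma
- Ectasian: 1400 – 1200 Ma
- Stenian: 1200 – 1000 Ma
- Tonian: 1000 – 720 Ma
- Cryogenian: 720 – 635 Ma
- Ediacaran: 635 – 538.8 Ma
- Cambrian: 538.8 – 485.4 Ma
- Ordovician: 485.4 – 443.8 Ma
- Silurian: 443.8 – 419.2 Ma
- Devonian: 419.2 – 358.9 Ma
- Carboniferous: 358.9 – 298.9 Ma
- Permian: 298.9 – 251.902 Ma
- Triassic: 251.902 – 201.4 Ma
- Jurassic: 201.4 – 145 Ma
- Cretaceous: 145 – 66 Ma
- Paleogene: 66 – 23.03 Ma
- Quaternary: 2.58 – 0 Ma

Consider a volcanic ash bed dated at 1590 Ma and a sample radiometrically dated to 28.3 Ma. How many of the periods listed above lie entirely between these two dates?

14

1590 Ma sits inside the Calymmian (1600–1400) and 28.3 Ma inside the Paleogene (66–23.03); neither of those is wholly between the two dates.
The listed periods lying completely between them are Ectasian, Stenian, Tonian, Cryogenian, Ediacaran, Cambrian, Ordovician, Silurian, Devonian, Carboniferous, Permian, Triassic, Jurassic, Cretaceous — 14 in all.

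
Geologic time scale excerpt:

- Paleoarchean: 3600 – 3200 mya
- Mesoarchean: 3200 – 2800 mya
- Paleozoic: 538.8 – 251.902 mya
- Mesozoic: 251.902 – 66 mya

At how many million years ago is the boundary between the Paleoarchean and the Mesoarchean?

The Paleoarchean ends and the Mesoarchean begins at 3200 mya.

3200 mya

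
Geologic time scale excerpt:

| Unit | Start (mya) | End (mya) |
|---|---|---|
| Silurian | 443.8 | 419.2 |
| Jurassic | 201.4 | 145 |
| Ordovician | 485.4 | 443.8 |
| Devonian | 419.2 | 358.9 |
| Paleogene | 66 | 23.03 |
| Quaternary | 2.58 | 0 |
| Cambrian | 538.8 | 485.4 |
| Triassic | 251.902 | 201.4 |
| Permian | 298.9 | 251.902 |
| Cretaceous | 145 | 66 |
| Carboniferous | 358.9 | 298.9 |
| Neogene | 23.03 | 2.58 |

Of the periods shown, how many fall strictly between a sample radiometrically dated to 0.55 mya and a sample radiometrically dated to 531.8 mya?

10

531.8 Ma sits inside the Cambrian (538.8–485.4) and 0.55 Ma inside the Quaternary (2.58–0); neither of those is wholly between the two dates.
The listed periods lying completely between them are Ordovician, Silurian, Devonian, Carboniferous, Permian, Triassic, Jurassic, Cretaceous, Paleogene, Neogene — 10 in all.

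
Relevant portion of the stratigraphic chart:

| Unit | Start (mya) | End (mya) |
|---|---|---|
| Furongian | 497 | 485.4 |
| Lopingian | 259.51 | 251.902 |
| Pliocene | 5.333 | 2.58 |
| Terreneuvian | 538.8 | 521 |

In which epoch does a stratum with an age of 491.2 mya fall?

Furongian

491.2 Ma lies between 497 and 485.4 Ma, so it falls in the Furongian.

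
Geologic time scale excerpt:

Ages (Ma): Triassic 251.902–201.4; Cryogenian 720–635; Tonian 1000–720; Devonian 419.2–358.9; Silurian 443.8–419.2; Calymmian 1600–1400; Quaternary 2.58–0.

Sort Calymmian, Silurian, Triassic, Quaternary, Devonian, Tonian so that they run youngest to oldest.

Quaternary, Triassic, Devonian, Silurian, Tonian, Calymmian

Sorting by start age (ascending Ma, since larger Ma = older): Quaternary began 2.58, Triassic began 251.902, Devonian began 419.2, Silurian began 443.8, Tonian began 1000, Calymmian began 1600.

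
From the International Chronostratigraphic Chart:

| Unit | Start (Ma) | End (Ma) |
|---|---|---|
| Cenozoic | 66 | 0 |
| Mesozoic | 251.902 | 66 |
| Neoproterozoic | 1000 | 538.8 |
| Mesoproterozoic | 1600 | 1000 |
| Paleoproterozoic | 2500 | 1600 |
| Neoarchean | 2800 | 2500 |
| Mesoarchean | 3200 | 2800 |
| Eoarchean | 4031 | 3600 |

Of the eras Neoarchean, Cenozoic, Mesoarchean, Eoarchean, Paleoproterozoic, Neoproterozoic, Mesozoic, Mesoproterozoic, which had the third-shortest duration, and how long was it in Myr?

Durations: Neoarchean 300; Cenozoic 66; Mesoarchean 400; Eoarchean 431; Paleoproterozoic 900; Neoproterozoic 461.2; Mesozoic 185.902; Mesoproterozoic 600 Myr.
Sorted shortest-first: Cenozoic (66), Mesozoic (185.902), Neoarchean (300), Mesoarchean (400), Eoarchean (431), Neoproterozoic (461.2), Mesoproterozoic (600), Paleoproterozoic (900).
The third shortest is Neoarchean at 300 Myr.

Neoarchean, 300 million years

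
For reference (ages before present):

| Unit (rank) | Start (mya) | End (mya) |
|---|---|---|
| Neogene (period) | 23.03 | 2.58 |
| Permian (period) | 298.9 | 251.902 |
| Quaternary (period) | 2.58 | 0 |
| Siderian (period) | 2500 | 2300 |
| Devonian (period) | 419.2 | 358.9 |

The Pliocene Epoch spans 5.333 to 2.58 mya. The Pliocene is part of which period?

The Pliocene (5.333–2.58 Ma) lies entirely within 23.03–2.58 Ma, the Neogene Period.

Neogene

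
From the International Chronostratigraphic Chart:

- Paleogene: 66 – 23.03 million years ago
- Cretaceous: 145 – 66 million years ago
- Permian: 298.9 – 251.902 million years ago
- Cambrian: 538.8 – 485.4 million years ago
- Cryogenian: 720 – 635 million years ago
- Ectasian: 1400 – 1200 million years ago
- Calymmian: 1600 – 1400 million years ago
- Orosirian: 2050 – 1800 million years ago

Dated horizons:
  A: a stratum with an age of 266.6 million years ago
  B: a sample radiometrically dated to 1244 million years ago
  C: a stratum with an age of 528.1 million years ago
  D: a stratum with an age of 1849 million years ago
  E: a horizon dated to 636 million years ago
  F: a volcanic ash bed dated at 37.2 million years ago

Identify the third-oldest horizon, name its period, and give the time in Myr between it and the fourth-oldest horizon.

E, in the Cryogenian; 107.9 million years to C

Sorted oldest-first by Ma: D (1849), B (1244), E (636), C (528.1), A (266.6), F (37.2).
The third oldest is E at 636 Ma, which lies in 720–635 Ma: the Cryogenian.
The fourth oldest is C at 528.1 Ma; separation = |636 − 528.1| = 107.9 Myr.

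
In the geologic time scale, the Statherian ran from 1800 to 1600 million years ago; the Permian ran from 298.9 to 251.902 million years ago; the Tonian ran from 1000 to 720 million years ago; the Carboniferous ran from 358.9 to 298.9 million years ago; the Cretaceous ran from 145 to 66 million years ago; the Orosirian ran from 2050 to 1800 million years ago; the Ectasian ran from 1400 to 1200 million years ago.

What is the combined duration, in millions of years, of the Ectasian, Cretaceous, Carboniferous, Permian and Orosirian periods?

635.998 million years

Duration is start − end for each: (1400 − 1200) + (145 − 66) + (358.9 − 298.9) + (298.9 − 251.902) + (2050 − 1800).
That is 200 + 79 + 60 + 46.998 + 250, which totals 635.998 million years.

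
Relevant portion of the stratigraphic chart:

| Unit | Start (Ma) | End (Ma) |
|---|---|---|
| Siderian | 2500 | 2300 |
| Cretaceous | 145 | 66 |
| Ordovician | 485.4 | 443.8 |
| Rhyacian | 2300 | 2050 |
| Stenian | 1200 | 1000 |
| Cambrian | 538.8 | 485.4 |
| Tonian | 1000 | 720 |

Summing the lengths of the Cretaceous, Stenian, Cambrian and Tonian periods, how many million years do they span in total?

612.4 million years

Duration is start − end for each: (145 − 66) + (1200 − 1000) + (538.8 − 485.4) + (1000 − 720).
That is 79 + 200 + 53.4 + 280, which totals 612.4 million years.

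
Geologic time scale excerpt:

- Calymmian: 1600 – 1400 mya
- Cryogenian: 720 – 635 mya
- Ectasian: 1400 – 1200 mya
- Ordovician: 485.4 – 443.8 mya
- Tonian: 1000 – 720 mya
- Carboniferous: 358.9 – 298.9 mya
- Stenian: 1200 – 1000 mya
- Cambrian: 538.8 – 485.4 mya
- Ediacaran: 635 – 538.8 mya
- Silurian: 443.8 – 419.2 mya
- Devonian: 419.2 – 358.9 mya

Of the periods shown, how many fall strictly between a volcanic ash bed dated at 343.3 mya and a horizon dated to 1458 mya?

9

1458 Ma sits inside the Calymmian (1600–1400) and 343.3 Ma inside the Carboniferous (358.9–298.9); neither of those is wholly between the two dates.
The listed periods lying completely between them are Ectasian, Stenian, Tonian, Cryogenian, Ediacaran, Cambrian, Ordovician, Silurian, Devonian — 9 in all.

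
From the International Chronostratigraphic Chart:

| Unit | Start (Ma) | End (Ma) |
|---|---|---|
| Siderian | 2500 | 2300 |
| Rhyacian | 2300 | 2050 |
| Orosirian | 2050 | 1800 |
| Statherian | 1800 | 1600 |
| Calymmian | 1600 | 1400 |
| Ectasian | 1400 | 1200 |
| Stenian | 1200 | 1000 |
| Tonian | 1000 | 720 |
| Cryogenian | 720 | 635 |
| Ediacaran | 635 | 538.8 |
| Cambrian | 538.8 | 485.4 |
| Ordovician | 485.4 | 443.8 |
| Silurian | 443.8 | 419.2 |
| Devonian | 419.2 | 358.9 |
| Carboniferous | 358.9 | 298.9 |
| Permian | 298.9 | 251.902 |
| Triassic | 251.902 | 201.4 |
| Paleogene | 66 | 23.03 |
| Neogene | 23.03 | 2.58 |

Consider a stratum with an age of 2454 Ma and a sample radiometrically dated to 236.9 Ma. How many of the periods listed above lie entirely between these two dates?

The older date is 2454 Ma and the younger is 236.9 Ma.
Periods with start < 2454 and end > 236.9 Ma: Rhyacian (2300–2050), Orosirian (2050–1800), Statherian (1800–1600), Calymmian (1600–1400), Ectasian (1400–1200), Stenian (1200–1000), Tonian (1000–720), Cryogenian (720–635), Ediacaran (635–538.8), Cambrian (538.8–485.4), Ordovician (485.4–443.8), Silurian (443.8–419.2), Devonian (419.2–358.9), Carboniferous (358.9–298.9), Permian (298.9–251.902).
That is 15 complete periods.

15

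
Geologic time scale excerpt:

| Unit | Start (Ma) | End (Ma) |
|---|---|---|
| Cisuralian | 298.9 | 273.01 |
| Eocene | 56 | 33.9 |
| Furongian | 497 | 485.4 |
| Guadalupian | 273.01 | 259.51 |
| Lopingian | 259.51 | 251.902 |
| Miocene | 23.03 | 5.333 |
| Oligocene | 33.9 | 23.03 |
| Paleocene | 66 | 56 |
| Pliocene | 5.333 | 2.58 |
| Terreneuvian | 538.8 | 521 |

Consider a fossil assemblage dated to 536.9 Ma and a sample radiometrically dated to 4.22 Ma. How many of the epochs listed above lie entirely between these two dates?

The older date is 536.9 Ma and the younger is 4.22 Ma.
Epochs with start < 536.9 and end > 4.22 Ma: Furongian (497–485.4), Cisuralian (298.9–273.01), Guadalupian (273.01–259.51), Lopingian (259.51–251.902), Paleocene (66–56), Eocene (56–33.9), Oligocene (33.9–23.03), Miocene (23.03–5.333).
That is 8 complete epochs.

8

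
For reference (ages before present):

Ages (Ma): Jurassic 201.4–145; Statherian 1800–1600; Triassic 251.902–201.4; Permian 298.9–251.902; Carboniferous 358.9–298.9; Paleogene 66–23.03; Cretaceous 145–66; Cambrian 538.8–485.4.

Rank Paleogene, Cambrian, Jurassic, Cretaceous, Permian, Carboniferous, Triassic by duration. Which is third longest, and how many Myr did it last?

Jurassic, 56.4 million years

Start − end for each: Paleogene 66 − 23.03 = 42.97; Cambrian 538.8 − 485.4 = 53.4; Jurassic 201.4 − 145 = 56.4; Cretaceous 145 − 66 = 79; Permian 298.9 − 251.902 = 46.998; Carboniferous 358.9 − 298.9 = 60; Triassic 251.902 − 201.4 = 50.502.
Ranking these from longest: Cretaceous > Carboniferous > Jurassic > Cambrian > Triassic > Permian > Paleogene.
Position 3 in that ranking is Jurassic, which lasted 56.4 Myr.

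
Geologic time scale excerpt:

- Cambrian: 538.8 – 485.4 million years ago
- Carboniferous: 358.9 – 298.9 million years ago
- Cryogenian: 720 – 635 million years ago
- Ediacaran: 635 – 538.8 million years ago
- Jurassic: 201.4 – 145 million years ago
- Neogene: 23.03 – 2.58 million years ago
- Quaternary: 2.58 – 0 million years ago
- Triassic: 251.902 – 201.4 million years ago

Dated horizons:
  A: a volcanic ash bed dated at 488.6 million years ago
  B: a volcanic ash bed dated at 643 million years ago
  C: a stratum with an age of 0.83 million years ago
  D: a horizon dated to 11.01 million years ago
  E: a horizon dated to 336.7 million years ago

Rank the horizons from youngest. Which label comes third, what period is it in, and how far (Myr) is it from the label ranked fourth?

E, in the Carboniferous; 151.9 million years to A

Sorted youngest-first by Ma: C (0.83), D (11.01), E (336.7), A (488.6), B (643).
The third youngest is E at 336.7 Ma, which lies in 358.9–298.9 Ma: the Carboniferous.
The fourth youngest is A at 488.6 Ma; separation = |336.7 − 488.6| = 151.9 Myr.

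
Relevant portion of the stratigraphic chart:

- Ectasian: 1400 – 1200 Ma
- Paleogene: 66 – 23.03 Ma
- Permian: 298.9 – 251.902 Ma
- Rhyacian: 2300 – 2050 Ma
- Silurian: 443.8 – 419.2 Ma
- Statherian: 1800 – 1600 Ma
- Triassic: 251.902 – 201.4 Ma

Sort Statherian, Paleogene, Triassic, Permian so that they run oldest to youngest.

Statherian, then Permian, then Triassic, then Paleogene

Sorting by start age (descending Ma, since larger Ma = older): Statherian start 1800, Permian start 298.9, Triassic start 251.902, Paleogene start 66.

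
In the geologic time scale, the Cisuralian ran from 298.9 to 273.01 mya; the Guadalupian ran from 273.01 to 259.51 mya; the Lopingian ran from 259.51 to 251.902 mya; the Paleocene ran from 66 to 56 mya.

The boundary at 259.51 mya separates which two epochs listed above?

Guadalupian and Lopingian

The Guadalupian ends at 259.51 mya and the Lopingian begins at 259.51 mya, so they share that boundary.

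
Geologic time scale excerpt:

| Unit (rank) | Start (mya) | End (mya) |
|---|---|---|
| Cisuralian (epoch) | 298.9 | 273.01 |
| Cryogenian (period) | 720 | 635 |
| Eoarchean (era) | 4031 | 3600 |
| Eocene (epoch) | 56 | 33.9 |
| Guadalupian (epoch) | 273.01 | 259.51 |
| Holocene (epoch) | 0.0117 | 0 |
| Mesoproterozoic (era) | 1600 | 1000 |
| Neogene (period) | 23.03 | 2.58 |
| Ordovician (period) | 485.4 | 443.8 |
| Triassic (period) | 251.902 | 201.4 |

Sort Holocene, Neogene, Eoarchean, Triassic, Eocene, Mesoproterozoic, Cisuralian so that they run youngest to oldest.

Holocene, Neogene, Eocene, Triassic, Cisuralian, Mesoproterozoic, Eoarchean

The oldest of these is Eoarchean (starts 4031 Ma) and the youngest is Holocene (ends 0 Ma).
In between, by decreasing start age: Mesoproterozoic (1600), Cisuralian (298.9), Triassic (251.902), Eocene (56), Neogene (23.03).
Listing youngest first means reversing that sequence.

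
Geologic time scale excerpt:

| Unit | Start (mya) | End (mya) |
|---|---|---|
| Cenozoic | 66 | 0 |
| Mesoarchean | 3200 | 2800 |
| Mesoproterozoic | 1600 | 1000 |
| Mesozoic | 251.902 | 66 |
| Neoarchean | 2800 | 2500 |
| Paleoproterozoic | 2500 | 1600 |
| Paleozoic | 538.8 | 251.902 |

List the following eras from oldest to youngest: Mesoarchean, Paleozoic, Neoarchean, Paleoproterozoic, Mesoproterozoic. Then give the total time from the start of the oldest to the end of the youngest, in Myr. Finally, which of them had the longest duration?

Start ages (Ma): Mesoarchean 3200, Neoarchean 2800, Paleoproterozoic 2500, Mesoproterozoic 1600, Paleozoic 538.8.
Ordered oldest to youngest: Mesoarchean, Neoarchean, Paleoproterozoic, Mesoproterozoic, Paleozoic.
Span = 3200 − 251.902 = 2948.098 Myr.
Durations: Neoarchean 300, Mesoproterozoic 600, Paleozoic 286.898, Mesoarchean 400, Paleoproterozoic 900 → longest is Paleoproterozoic (900 Myr).

Mesoarchean, Neoarchean, Paleoproterozoic, Mesoproterozoic, Paleozoic; total span 2948.098 Myr; longest is Paleoproterozoic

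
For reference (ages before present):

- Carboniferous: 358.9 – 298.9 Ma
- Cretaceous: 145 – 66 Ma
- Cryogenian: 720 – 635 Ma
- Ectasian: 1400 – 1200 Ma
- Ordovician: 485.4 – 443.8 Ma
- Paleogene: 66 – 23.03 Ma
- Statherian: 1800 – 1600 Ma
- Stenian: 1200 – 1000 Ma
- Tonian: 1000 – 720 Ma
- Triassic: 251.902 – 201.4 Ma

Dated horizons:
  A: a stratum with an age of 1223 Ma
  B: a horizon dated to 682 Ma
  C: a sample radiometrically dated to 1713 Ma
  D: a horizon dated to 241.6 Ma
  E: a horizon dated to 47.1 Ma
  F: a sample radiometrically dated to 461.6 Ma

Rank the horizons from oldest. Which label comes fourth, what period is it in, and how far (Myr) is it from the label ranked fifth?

F, in the Ordovician; 220 million years to D

Larger Ma means older, so oldest first: C 1713 > A 1223 > B 682 > F 461.6 > D 241.6 > E 47.1.
Counting 4 along gives F (461.6 Ma); the excerpt puts that inside the Ordovician, 485.4–443.8 Ma.
Next in line is D (241.6 Ma), and 461.6 − 241.6 = 220 Myr.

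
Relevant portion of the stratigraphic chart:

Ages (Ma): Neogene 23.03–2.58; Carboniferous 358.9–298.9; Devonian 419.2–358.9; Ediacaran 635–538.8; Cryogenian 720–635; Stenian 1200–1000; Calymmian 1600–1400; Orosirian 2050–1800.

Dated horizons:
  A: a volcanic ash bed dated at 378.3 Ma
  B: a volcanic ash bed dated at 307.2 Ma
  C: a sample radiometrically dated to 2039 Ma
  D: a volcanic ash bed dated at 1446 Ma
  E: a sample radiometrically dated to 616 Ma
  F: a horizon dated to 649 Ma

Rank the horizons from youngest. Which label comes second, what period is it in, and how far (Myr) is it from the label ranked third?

Smaller Ma means younger, so youngest first: B 307.2 < A 378.3 < E 616 < F 649 < D 1446 < C 2039.
Counting 2 along gives A (378.3 Ma); the excerpt puts that inside the Devonian, 419.2–358.9 Ma.
Next in line is E (616 Ma), and 616 − 378.3 = 237.7 Myr.

A, in the Devonian; 237.7 million years to E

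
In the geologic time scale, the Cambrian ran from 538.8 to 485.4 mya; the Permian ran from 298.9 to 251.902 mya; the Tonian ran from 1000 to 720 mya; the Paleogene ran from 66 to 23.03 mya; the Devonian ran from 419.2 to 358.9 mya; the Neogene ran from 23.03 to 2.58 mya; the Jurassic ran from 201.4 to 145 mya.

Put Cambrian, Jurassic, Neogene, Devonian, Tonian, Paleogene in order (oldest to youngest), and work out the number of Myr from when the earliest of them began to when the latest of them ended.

Tonian → Cambrian → Devonian → Jurassic → Paleogene → Neogene; total span 997.42 Myr

From the excerpt: Cambrian 538.8–485.4; Jurassic 201.4–145; Neogene 23.03–2.58; Devonian 419.2–358.9; Tonian 1000–720; Paleogene 66–23.03 (Ma).
Larger Ma is earlier, so the oldest is Tonian and the youngest is Neogene; oldest to youngest: Tonian, Cambrian, Devonian, Jurassic, Paleogene, Neogene.
Oldest start 1000 minus youngest end 2.58 gives 997.42 Myr overall.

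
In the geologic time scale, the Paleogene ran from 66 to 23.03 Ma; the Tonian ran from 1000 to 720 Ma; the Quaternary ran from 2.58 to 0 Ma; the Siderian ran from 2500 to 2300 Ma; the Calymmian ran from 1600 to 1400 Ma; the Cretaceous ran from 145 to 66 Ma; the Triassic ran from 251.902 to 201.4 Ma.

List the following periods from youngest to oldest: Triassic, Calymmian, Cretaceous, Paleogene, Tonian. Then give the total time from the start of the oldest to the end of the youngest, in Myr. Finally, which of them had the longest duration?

Paleogene → Cretaceous → Triassic → Tonian → Calymmian; total span 1576.97 Myr; longest is Tonian

Start ages (Ma): Calymmian 1600, Tonian 1000, Triassic 251.902, Cretaceous 145, Paleogene 66.
Ordered youngest to oldest: Paleogene, Cretaceous, Triassic, Tonian, Calymmian.
Span = 1600 − 23.03 = 1576.97 Myr.
Durations: Calymmian 200, Tonian 280, Paleogene 42.97, Triassic 50.502, Cretaceous 79 → longest is Tonian (280 Myr).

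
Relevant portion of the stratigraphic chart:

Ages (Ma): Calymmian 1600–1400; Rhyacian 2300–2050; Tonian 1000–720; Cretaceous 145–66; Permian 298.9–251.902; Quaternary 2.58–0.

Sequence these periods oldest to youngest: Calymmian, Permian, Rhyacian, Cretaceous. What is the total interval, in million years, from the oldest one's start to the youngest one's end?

From the excerpt: Calymmian 1600–1400; Permian 298.9–251.902; Rhyacian 2300–2050; Cretaceous 145–66 (Ma).
Larger Ma is earlier, so the oldest is Rhyacian and the youngest is Cretaceous; oldest to youngest: Rhyacian, Calymmian, Permian, Cretaceous.
Oldest start 2300 minus youngest end 66 gives 2234 Myr overall.

Rhyacian, Calymmian, Permian, Cretaceous; total span 2234 Myr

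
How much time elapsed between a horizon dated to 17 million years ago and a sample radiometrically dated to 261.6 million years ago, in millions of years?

261.6 − 17 = 244.6 million years.

244.6 million years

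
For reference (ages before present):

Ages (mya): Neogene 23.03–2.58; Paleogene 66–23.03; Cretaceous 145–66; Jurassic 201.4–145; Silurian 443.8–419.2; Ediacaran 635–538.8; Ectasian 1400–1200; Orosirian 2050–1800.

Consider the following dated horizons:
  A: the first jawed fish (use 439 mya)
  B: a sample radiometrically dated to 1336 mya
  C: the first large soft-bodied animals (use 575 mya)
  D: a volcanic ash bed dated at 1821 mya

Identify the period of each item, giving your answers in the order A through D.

A: 439 Ma lies in 443.8–419.2 Ma, so Silurian.
B: 1336 Ma lies in 1400–1200 Ma, so Ectasian.
C: 575 Ma lies in 635–538.8 Ma, so Ediacaran.
D: 1821 Ma lies in 2050–1800 Ma, so Orosirian.

A — Silurian; B — Ectasian; C — Ediacaran; D — Orosirian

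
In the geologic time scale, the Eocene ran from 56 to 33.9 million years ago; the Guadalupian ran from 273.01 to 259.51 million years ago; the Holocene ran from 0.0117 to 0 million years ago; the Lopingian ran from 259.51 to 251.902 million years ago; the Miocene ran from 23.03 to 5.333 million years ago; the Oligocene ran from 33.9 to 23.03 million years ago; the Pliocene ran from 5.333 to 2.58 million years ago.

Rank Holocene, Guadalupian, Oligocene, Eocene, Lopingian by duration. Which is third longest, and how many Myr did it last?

Durations: Holocene 0.0117; Guadalupian 13.5; Oligocene 10.87; Eocene 22.1; Lopingian 7.608 Myr.
Sorted longest-first: Eocene (22.1), Guadalupian (13.5), Oligocene (10.87), Lopingian (7.608), Holocene (0.0117).
The third longest is Oligocene at 10.87 Myr.

Oligocene, 10.87 million years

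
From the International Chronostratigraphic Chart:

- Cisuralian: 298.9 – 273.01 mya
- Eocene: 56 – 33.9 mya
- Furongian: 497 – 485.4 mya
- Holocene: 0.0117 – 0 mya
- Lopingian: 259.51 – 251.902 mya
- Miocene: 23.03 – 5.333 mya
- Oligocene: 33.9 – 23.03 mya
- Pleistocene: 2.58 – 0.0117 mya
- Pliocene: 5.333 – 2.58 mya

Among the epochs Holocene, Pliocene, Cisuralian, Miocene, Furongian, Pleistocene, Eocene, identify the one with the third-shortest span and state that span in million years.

Durations: Holocene 0.0117; Pliocene 2.753; Cisuralian 25.89; Miocene 17.697; Furongian 11.6; Pleistocene 2.5683; Eocene 22.1 Myr.
Sorted shortest-first: Holocene (0.0117), Pleistocene (2.5683), Pliocene (2.753), Furongian (11.6), Miocene (17.697), Eocene (22.1), Cisuralian (25.89).
The third shortest is Pliocene at 2.753 Myr.

Pliocene, 2.753 million years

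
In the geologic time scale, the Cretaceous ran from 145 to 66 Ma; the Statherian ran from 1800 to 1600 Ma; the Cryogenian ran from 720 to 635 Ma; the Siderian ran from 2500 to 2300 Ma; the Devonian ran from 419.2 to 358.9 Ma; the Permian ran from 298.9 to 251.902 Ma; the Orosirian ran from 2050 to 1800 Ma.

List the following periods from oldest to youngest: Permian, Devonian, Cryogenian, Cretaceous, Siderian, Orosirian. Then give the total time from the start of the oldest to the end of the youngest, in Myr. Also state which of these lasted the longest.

Siderian → Orosirian → Cryogenian → Devonian → Permian → Cretaceous; total span 2434 Myr; longest is Orosirian

From the excerpt: Permian 298.9–251.902; Devonian 419.2–358.9; Cryogenian 720–635; Cretaceous 145–66; Siderian 2500–2300; Orosirian 2050–1800 (Ma).
Larger Ma is earlier, so the oldest is Siderian and the youngest is Cretaceous; oldest to youngest: Siderian, Orosirian, Cryogenian, Devonian, Permian, Cretaceous.
Oldest start 2500 minus youngest end 66 gives 2434 Myr overall.
Individual lengths (start − end): Orosirian 250; Devonian 60.3; Cryogenian 85; Permian 46.998; Siderian 200; Cretaceous 79. The largest is Orosirian at 250 Myr.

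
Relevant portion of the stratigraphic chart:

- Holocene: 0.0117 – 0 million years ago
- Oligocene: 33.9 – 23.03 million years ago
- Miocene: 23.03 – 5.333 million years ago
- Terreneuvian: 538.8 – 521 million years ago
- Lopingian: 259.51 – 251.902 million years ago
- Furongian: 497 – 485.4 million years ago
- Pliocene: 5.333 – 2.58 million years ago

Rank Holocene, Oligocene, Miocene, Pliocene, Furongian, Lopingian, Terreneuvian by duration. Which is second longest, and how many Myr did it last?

Durations: Holocene 0.0117; Oligocene 10.87; Miocene 17.697; Pliocene 2.753; Furongian 11.6; Lopingian 7.608; Terreneuvian 17.8 Myr.
Sorted longest-first: Terreneuvian (17.8), Miocene (17.697), Furongian (11.6), Oligocene (10.87), Lopingian (7.608), Pliocene (2.753), Holocene (0.0117).
The second longest is Miocene at 17.697 Myr.

Miocene, 17.697 million years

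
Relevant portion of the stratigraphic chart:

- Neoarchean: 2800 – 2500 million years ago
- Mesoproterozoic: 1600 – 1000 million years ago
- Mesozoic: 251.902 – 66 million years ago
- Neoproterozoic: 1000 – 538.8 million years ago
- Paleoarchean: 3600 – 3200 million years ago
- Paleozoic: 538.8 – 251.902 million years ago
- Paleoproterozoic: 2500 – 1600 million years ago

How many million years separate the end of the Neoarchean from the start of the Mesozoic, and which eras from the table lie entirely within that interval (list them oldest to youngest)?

The Neoarchean closes at 2500 Ma and the Mesozoic opens at 251.902 Ma, so the interval is 2500 − 251.902 = 2248.098 Myr.
An era fits inside if it starts at or after 2500 Ma and ends at or before 251.902 Ma; oldest first that gives Paleoproterozoic, Mesoproterozoic, Neoproterozoic, Paleozoic.

2248.098 million years; Paleoproterozoic, Mesoproterozoic, Neoproterozoic, Paleozoic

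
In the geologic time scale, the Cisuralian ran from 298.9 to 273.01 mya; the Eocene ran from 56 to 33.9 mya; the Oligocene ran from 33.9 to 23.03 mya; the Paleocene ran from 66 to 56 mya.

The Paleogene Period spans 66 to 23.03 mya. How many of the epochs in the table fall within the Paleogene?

3

Epochs inside 66–23.03 Ma: Paleocene, Eocene, Oligocene — 3 in total.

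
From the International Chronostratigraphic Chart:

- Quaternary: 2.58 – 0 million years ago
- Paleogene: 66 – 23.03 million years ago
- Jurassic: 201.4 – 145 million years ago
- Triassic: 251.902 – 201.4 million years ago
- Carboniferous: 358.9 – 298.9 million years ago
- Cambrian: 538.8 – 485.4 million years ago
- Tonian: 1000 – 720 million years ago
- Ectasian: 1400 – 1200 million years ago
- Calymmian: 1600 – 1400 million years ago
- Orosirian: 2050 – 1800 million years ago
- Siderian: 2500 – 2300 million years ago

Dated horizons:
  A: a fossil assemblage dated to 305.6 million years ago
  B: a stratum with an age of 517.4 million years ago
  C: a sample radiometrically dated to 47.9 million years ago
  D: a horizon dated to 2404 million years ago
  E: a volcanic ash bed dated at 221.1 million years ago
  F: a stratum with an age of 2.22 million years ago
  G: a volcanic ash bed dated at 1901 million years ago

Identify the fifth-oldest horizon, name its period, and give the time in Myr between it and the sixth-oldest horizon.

Sorted oldest-first by Ma: D (2404), G (1901), B (517.4), A (305.6), E (221.1), C (47.9), F (2.22).
The fifth oldest is E at 221.1 Ma, which lies in 251.902–201.4 Ma: the Triassic.
The sixth oldest is C at 47.9 Ma; separation = |221.1 − 47.9| = 173.2 Myr.

E, in the Triassic; 173.2 million years to C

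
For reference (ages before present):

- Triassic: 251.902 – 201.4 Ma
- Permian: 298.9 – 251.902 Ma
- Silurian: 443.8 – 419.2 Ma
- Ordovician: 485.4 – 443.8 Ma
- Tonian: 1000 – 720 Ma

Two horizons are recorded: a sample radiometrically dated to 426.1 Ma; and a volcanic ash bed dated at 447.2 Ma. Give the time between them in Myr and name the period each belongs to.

Elapsed time: 447.2 − 426.1 = 21.1 Myr.
426.1 Ma lies within 443.8–419.2 Ma: Silurian.
447.2 Ma lies within 485.4–443.8 Ma: Ordovician.

21.1 million years apart; the first in the Silurian, the second in the Ordovician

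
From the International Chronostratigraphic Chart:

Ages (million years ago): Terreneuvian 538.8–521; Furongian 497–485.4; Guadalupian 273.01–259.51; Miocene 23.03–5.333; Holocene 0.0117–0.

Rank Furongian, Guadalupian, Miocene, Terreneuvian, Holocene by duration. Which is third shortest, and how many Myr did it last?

Guadalupian, 13.5 million years

Durations: Furongian 11.6; Guadalupian 13.5; Miocene 17.697; Terreneuvian 17.8; Holocene 0.0117 Myr.
Sorted shortest-first: Holocene (0.0117), Furongian (11.6), Guadalupian (13.5), Miocene (17.697), Terreneuvian (17.8).
The third shortest is Guadalupian at 13.5 Myr.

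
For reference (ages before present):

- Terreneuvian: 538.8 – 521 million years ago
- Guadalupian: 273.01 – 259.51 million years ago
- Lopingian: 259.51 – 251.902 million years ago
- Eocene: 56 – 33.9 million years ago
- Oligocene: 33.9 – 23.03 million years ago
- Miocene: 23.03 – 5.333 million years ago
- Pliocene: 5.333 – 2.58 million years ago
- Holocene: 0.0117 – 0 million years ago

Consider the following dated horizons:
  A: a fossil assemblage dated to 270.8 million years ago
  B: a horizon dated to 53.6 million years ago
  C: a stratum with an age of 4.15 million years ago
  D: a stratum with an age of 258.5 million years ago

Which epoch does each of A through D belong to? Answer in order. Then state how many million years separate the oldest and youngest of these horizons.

A: 270.8 Ma lies in 273.01–259.51 Ma, so Guadalupian.
B: 53.6 Ma lies in 56–33.9 Ma, so Eocene.
C: 4.15 Ma lies in 5.333–2.58 Ma, so Pliocene.
D: 258.5 Ma lies in 259.51–251.902 Ma, so Lopingian.
Oldest = 270.8 Ma, youngest = 4.15 Ma → span 266.65 Myr.

A — Guadalupian; B — Eocene; C — Pliocene; D — Lopingian; span 266.65 million years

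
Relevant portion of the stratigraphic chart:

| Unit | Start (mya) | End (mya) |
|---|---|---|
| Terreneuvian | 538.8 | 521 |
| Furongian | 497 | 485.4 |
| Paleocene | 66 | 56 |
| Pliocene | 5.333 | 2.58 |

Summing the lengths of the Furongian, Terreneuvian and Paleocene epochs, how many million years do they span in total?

39.4 million years

Each duration: Furongian = 11.6; Terreneuvian = 17.8; Paleocene = 10.
Sum: 11.6 + 17.8 + 10 = 39.4 Myr.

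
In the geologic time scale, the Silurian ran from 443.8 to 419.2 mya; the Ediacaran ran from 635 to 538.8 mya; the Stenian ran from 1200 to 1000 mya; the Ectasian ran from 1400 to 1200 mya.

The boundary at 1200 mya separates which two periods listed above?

Ectasian and Stenian

The Ectasian ends at 1200 mya and the Stenian begins at 1200 mya, so they share that boundary.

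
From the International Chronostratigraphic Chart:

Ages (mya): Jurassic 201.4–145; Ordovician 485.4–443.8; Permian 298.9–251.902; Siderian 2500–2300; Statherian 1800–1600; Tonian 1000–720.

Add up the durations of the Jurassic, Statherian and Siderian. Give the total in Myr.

Duration is start − end for each: (201.4 − 145) + (1800 − 1600) + (2500 − 2300).
That is 56.4 + 200 + 200, which totals 456.4 million years.

456.4 million years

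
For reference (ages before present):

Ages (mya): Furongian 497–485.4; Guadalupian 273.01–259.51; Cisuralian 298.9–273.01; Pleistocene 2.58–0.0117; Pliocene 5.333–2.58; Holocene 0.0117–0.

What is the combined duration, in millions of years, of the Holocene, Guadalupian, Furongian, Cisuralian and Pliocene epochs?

Each duration: Holocene = 0.0117; Guadalupian = 13.5; Furongian = 11.6; Cisuralian = 25.89; Pliocene = 2.753.
Sum: 0.0117 + 13.5 + 11.6 + 25.89 + 2.753 = 53.7547 Myr.

53.7547 million years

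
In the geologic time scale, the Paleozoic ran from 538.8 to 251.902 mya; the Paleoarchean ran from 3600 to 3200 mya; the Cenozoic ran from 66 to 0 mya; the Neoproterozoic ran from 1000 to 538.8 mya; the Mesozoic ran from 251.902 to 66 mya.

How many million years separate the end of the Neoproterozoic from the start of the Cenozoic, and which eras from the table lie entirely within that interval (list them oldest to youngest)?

472.8 million years; Paleozoic, Mesozoic

The Neoproterozoic closes at 538.8 Ma and the Cenozoic opens at 66 Ma, so the interval is 538.8 − 66 = 472.8 Myr.
An era fits inside if it starts at or after 538.8 Ma and ends at or before 66 Ma; oldest first that gives Paleozoic, Mesozoic.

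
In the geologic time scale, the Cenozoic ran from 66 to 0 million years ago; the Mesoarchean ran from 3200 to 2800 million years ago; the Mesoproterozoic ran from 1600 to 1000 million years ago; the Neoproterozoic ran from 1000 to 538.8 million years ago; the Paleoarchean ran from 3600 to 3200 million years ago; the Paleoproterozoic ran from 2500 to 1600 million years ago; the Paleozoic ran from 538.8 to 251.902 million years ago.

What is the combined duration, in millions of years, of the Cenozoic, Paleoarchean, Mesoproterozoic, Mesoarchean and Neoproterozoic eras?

1927.2 million years

Each duration: Cenozoic = 66; Paleoarchean = 400; Mesoproterozoic = 600; Mesoarchean = 400; Neoproterozoic = 461.2.
Sum: 66 + 400 + 600 + 400 + 461.2 = 1927.2 Myr.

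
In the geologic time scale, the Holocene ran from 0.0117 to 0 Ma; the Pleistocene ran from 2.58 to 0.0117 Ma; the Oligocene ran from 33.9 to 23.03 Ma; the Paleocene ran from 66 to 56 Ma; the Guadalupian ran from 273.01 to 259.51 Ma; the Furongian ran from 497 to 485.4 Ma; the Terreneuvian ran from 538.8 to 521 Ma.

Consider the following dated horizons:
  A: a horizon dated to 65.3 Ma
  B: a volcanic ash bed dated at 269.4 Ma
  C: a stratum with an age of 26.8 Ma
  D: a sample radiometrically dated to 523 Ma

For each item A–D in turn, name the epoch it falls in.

Match each age against the start–end ranges in the excerpt: A = 65.3 Ma → Paleocene (66–56); B = 269.4 Ma → Guadalupian (273.01–259.51); C = 26.8 Ma → Oligocene (33.9–23.03); D = 523 Ma → Terreneuvian (538.8–521).

A — Paleocene; B — Guadalupian; C — Oligocene; D — Terreneuvian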